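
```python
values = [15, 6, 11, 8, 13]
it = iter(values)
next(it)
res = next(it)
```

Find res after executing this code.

Step 1: Create iterator over [15, 6, 11, 8, 13].
Step 2: next() consumes 15.
Step 3: next() returns 6.
Therefore res = 6.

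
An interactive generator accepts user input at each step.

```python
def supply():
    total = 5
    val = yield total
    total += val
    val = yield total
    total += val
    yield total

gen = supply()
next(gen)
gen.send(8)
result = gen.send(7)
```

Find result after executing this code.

Step 1: next() -> yield total=5.
Step 2: send(8) -> val=8, total = 5+8 = 13, yield 13.
Step 3: send(7) -> val=7, total = 13+7 = 20, yield 20.
Therefore result = 20.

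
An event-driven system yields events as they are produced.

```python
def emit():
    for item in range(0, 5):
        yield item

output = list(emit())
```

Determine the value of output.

Step 1: The generator yields each value from range(0, 5).
Step 2: list() consumes all yields: [0, 1, 2, 3, 4].
Therefore output = [0, 1, 2, 3, 4].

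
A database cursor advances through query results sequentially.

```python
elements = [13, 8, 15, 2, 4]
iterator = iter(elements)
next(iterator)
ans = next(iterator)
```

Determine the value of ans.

Step 1: Create iterator over [13, 8, 15, 2, 4].
Step 2: next() consumes 13.
Step 3: next() returns 8.
Therefore ans = 8.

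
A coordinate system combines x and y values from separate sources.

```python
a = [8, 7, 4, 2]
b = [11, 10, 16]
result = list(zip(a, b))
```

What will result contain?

Step 1: zip stops at shortest (len(a)=4, len(b)=3):
  Index 0: (8, 11)
  Index 1: (7, 10)
  Index 2: (4, 16)
Step 2: Last element of a (2) has no pair, dropped.
Therefore result = [(8, 11), (7, 10), (4, 16)].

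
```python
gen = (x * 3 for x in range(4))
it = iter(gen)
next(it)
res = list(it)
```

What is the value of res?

Step 1: Generator produces [0, 3, 6, 9].
Step 2: next(it) consumes first element (0).
Step 3: list(it) collects remaining: [3, 6, 9].
Therefore res = [3, 6, 9].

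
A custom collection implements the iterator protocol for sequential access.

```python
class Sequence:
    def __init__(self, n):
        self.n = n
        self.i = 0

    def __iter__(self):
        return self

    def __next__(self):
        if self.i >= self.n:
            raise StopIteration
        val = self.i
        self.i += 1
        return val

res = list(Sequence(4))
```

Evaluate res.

Step 1: Sequence(4) creates an iterator counting 0 to 3.
Step 2: list() consumes all values: [0, 1, 2, 3].
Therefore res = [0, 1, 2, 3].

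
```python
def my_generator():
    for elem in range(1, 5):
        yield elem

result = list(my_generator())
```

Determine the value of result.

Step 1: The generator yields each value from range(1, 5).
Step 2: list() consumes all yields: [1, 2, 3, 4].
Therefore result = [1, 2, 3, 4].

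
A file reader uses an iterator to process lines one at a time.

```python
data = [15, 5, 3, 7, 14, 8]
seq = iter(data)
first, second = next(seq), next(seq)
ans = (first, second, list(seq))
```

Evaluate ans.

Step 1: Create iterator over [15, 5, 3, 7, 14, 8].
Step 2: first = 15, second = 5.
Step 3: Remaining elements: [3, 7, 14, 8].
Therefore ans = (15, 5, [3, 7, 14, 8]).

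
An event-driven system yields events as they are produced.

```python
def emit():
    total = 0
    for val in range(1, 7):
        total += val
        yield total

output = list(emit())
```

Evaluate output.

Step 1: Generator accumulates running sum:
  val=1: total = 1, yield 1
  val=2: total = 3, yield 3
  val=3: total = 6, yield 6
  val=4: total = 10, yield 10
  val=5: total = 15, yield 15
  val=6: total = 21, yield 21
Therefore output = [1, 3, 6, 10, 15, 21].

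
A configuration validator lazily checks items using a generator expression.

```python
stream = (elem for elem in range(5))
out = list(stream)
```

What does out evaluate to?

Step 1: Generator expression iterates range(5): [0, 1, 2, 3, 4].
Step 2: list() collects all values.
Therefore out = [0, 1, 2, 3, 4].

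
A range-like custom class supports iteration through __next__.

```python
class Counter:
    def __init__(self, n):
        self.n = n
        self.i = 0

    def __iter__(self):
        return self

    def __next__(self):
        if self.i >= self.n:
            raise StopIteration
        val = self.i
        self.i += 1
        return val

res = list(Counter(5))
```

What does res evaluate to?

Step 1: Counter(5) creates an iterator counting 0 to 4.
Step 2: list() consumes all values: [0, 1, 2, 3, 4].
Therefore res = [0, 1, 2, 3, 4].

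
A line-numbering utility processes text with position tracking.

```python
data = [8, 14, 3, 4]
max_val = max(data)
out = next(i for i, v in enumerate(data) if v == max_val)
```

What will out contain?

Step 1: max([8, 14, 3, 4]) = 14.
Step 2: Find first index where value == 14:
  Index 0: 8 != 14
  Index 1: 14 == 14, found!
Therefore out = 1.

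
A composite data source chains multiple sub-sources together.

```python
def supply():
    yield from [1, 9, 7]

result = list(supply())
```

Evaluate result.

Step 1: yield from delegates to the iterable, yielding each element.
Step 2: Collected values: [1, 9, 7].
Therefore result = [1, 9, 7].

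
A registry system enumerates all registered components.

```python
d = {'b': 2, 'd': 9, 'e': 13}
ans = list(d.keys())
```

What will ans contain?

Step 1: d.keys() returns the dictionary keys in insertion order.
Therefore ans = ['b', 'd', 'e'].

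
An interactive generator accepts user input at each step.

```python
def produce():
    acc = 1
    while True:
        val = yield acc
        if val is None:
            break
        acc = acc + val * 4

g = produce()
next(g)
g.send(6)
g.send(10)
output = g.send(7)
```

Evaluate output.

Step 1: next() -> yield acc=1.
Step 2: send(6) -> val=6, acc = 1 + 6*4 = 25, yield 25.
Step 3: send(10) -> val=10, acc = 25 + 10*4 = 65, yield 65.
Step 4: send(7) -> val=7, acc = 65 + 7*4 = 93, yield 93.
Therefore output = 93.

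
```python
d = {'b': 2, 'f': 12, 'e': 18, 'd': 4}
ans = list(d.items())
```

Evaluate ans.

Step 1: d.items() returns (key, value) pairs in insertion order.
Therefore ans = [('b', 2), ('f', 12), ('e', 18), ('d', 4)].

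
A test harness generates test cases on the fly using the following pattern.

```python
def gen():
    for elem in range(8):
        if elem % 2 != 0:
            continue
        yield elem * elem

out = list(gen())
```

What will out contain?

Step 1: Only yield elem**2 when elem is divisible by 2:
  elem=0: 0 % 2 == 0, yield 0**2 = 0
  elem=2: 2 % 2 == 0, yield 2**2 = 4
  elem=4: 4 % 2 == 0, yield 4**2 = 16
  elem=6: 6 % 2 == 0, yield 6**2 = 36
Therefore out = [0, 4, 16, 36].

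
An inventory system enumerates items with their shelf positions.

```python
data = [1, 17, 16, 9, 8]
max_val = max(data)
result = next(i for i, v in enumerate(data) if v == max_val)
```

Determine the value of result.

Step 1: max([1, 17, 16, 9, 8]) = 17.
Step 2: Find first index where value == 17:
  Index 0: 1 != 17
  Index 1: 17 == 17, found!
Therefore result = 1.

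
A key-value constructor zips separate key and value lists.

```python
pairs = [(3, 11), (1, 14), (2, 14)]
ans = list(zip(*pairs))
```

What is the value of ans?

Step 1: zip(*pairs) transposes: unzips [(3, 11), (1, 14), (2, 14)] into separate sequences.
Step 2: First elements: (3, 1, 2), second elements: (11, 14, 14).
Therefore ans = [(3, 1, 2), (11, 14, 14)].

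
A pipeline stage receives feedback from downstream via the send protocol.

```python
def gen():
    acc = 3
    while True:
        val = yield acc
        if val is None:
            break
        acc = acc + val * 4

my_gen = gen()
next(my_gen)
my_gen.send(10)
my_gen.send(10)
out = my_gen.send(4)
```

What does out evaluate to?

Step 1: next() -> yield acc=3.
Step 2: send(10) -> val=10, acc = 3 + 10*4 = 43, yield 43.
Step 3: send(10) -> val=10, acc = 43 + 10*4 = 83, yield 83.
Step 4: send(4) -> val=4, acc = 83 + 4*4 = 99, yield 99.
Therefore out = 99.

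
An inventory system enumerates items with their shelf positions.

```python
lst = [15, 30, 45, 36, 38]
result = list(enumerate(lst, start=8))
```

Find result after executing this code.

Step 1: enumerate with start=8:
  (8, 15)
  (9, 30)
  (10, 45)
  (11, 36)
  (12, 38)
Therefore result = [(8, 15), (9, 30), (10, 45), (11, 36), (12, 38)].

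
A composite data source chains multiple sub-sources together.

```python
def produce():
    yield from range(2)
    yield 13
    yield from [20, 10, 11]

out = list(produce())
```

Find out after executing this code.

Step 1: Trace yields in order:
  yield 0
  yield 1
  yield 13
  yield 20
  yield 10
  yield 11
Therefore out = [0, 1, 13, 20, 10, 11].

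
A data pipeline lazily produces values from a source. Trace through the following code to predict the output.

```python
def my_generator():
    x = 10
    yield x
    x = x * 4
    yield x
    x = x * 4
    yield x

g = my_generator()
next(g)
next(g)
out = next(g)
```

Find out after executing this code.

Step 1: Trace through generator execution:
  Yield 1: x starts at 10, yield 10
  Yield 2: x = 10 * 4 = 40, yield 40
  Yield 3: x = 40 * 4 = 160, yield 160
Step 2: First next() gets 10, second next() gets the second value, third next() yields 160.
Therefore out = 160.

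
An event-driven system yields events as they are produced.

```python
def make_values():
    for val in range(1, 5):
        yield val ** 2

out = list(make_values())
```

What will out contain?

Step 1: For each val in range(1, 5), yield val**2:
  val=1: yield 1**2 = 1
  val=2: yield 2**2 = 4
  val=3: yield 3**2 = 9
  val=4: yield 4**2 = 16
Therefore out = [1, 4, 9, 16].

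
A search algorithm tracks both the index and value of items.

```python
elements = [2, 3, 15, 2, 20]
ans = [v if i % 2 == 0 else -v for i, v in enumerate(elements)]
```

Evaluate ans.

Step 1: For each (i, v), keep v if i is even, negate if odd:
  i=0 (even): keep 2
  i=1 (odd): negate to -3
  i=2 (even): keep 15
  i=3 (odd): negate to -2
  i=4 (even): keep 20
Therefore ans = [2, -3, 15, -2, 20].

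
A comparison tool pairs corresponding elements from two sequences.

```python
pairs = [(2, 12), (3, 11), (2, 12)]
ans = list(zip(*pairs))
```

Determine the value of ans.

Step 1: zip(*pairs) transposes: unzips [(2, 12), (3, 11), (2, 12)] into separate sequences.
Step 2: First elements: (2, 3, 2), second elements: (12, 11, 12).
Therefore ans = [(2, 3, 2), (12, 11, 12)].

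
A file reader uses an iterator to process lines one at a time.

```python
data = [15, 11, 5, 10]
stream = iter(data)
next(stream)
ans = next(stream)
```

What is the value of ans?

Step 1: Create iterator over [15, 11, 5, 10].
Step 2: next() consumes 15.
Step 3: next() returns 11.
Therefore ans = 11.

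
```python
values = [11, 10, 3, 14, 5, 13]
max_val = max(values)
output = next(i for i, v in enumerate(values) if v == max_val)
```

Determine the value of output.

Step 1: max([11, 10, 3, 14, 5, 13]) = 14.
Step 2: Find first index where value == 14:
  Index 0: 11 != 14
  Index 1: 10 != 14
  Index 2: 3 != 14
  Index 3: 14 == 14, found!
Therefore output = 3.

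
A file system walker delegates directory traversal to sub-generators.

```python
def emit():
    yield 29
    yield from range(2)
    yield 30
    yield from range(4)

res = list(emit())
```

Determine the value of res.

Step 1: Trace yields in order:
  yield 29
  yield 0
  yield 1
  yield 30
  yield 0
  yield 1
  yield 2
  yield 3
Therefore res = [29, 0, 1, 30, 0, 1, 2, 3].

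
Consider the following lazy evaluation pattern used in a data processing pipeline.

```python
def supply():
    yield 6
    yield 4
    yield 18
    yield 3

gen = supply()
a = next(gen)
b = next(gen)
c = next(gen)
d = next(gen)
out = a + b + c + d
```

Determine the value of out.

Step 1: Create generator and consume all values:
  a = next(gen) = 6
  b = next(gen) = 4
  c = next(gen) = 18
  d = next(gen) = 3
Step 2: out = 6 + 4 + 18 + 3 = 31.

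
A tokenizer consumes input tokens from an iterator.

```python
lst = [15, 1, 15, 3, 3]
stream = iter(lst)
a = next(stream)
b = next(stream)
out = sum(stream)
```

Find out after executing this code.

Step 1: Create iterator over [15, 1, 15, 3, 3].
Step 2: a = next() = 15, b = next() = 1.
Step 3: sum() of remaining [15, 3, 3] = 21.
Therefore out = 21.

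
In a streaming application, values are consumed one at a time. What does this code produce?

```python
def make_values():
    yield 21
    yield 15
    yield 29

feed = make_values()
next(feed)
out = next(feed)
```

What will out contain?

Step 1: make_values() creates a generator.
Step 2: next(feed) yields 21 (consumed and discarded).
Step 3: next(feed) yields 15, assigned to out.
Therefore out = 15.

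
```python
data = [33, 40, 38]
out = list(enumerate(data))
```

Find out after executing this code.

Step 1: enumerate pairs each element with its index:
  (0, 33)
  (1, 40)
  (2, 38)
Therefore out = [(0, 33), (1, 40), (2, 38)].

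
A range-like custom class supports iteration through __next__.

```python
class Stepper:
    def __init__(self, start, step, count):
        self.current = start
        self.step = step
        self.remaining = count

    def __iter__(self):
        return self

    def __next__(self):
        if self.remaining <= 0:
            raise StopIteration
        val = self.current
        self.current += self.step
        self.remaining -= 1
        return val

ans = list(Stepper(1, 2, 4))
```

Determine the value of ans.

Step 1: Stepper starts at 1, increments by 2, for 4 steps:
  Yield 1, then current += 2
  Yield 3, then current += 2
  Yield 5, then current += 2
  Yield 7, then current += 2
Therefore ans = [1, 3, 5, 7].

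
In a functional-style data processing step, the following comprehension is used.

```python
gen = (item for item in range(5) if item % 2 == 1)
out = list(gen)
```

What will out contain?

Step 1: Filter range(5) keeping only odd values:
  item=0: even, excluded
  item=1: odd, included
  item=2: even, excluded
  item=3: odd, included
  item=4: even, excluded
Therefore out = [1, 3].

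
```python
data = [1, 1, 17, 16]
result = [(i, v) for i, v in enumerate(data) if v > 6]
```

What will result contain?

Step 1: Filter enumerate([1, 1, 17, 16]) keeping v > 6:
  (0, 1): 1 <= 6, excluded
  (1, 1): 1 <= 6, excluded
  (2, 17): 17 > 6, included
  (3, 16): 16 > 6, included
Therefore result = [(2, 17), (3, 16)].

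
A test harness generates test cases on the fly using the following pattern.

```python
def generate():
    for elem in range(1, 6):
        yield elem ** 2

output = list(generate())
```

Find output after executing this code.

Step 1: For each elem in range(1, 6), yield elem**2:
  elem=1: yield 1**2 = 1
  elem=2: yield 2**2 = 4
  elem=3: yield 3**2 = 9
  elem=4: yield 4**2 = 16
  elem=5: yield 5**2 = 25
Therefore output = [1, 4, 9, 16, 25].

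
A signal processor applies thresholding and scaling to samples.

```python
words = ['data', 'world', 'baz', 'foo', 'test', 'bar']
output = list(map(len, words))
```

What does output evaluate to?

Step 1: Map len() to each word:
  'data' -> 4
  'world' -> 5
  'baz' -> 3
  'foo' -> 3
  'test' -> 4
  'bar' -> 3
Therefore output = [4, 5, 3, 3, 4, 3].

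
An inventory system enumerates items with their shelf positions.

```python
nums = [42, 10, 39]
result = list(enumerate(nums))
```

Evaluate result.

Step 1: enumerate pairs each element with its index:
  (0, 42)
  (1, 10)
  (2, 39)
Therefore result = [(0, 42), (1, 10), (2, 39)].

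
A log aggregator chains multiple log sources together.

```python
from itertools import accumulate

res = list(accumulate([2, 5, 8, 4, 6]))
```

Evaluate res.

Step 1: accumulate computes running sums:
  + 2 = 2
  + 5 = 7
  + 8 = 15
  + 4 = 19
  + 6 = 25
Therefore res = [2, 7, 15, 19, 25].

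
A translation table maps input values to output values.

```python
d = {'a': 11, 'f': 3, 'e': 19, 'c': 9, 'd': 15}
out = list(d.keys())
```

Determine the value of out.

Step 1: d.keys() returns the dictionary keys in insertion order.
Therefore out = ['a', 'f', 'e', 'c', 'd'].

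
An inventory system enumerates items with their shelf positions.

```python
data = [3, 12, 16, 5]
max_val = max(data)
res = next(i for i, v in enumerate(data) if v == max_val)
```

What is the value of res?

Step 1: max([3, 12, 16, 5]) = 16.
Step 2: Find first index where value == 16:
  Index 0: 3 != 16
  Index 1: 12 != 16
  Index 2: 16 == 16, found!
Therefore res = 2.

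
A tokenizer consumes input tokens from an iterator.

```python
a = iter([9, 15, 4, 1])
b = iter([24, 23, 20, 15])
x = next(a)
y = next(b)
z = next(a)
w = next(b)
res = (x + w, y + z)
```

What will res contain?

Step 1: a iterates [9, 15, 4, 1], b iterates [24, 23, 20, 15].
Step 2: x = next(a) = 9, y = next(b) = 24.
Step 3: z = next(a) = 15, w = next(b) = 23.
Step 4: res = (9 + 23, 24 + 15) = (32, 39).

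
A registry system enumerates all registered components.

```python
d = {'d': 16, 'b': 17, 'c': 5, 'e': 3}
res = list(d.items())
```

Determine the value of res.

Step 1: d.items() returns (key, value) pairs in insertion order.
Therefore res = [('d', 16), ('b', 17), ('c', 5), ('e', 3)].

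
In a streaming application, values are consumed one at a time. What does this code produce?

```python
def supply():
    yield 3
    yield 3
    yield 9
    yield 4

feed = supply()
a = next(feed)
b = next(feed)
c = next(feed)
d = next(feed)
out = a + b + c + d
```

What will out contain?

Step 1: Create generator and consume all values:
  a = next(feed) = 3
  b = next(feed) = 3
  c = next(feed) = 9
  d = next(feed) = 4
Step 2: out = 3 + 3 + 9 + 4 = 19.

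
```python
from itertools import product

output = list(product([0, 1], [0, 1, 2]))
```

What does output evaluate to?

Step 1: product([0, 1], [0, 1, 2]) gives all pairs:
  (0, 0)
  (0, 1)
  (0, 2)
  (1, 0)
  (1, 1)
  (1, 2)
Therefore output = [(0, 0), (0, 1), (0, 2), (1, 0), (1, 1), (1, 2)].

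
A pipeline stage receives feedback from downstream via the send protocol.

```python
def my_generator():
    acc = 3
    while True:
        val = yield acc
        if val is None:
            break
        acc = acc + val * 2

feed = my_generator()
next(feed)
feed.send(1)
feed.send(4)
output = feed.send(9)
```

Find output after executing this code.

Step 1: next() -> yield acc=3.
Step 2: send(1) -> val=1, acc = 3 + 1*2 = 5, yield 5.
Step 3: send(4) -> val=4, acc = 5 + 4*2 = 13, yield 13.
Step 4: send(9) -> val=9, acc = 13 + 9*2 = 31, yield 31.
Therefore output = 31.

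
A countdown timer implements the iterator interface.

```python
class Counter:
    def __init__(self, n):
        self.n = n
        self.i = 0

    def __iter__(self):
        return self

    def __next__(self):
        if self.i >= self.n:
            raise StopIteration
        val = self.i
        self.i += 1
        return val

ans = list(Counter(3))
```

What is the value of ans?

Step 1: Counter(3) creates an iterator counting 0 to 2.
Step 2: list() consumes all values: [0, 1, 2].
Therefore ans = [0, 1, 2].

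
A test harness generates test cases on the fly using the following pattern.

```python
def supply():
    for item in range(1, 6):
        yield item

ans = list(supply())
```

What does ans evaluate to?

Step 1: The generator yields each value from range(1, 6).
Step 2: list() consumes all yields: [1, 2, 3, 4, 5].
Therefore ans = [1, 2, 3, 4, 5].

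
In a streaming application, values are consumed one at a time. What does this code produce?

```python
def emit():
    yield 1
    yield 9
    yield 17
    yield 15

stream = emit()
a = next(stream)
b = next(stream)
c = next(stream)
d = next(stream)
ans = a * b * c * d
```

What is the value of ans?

Step 1: Create generator and consume all values:
  a = next(stream) = 1
  b = next(stream) = 9
  c = next(stream) = 17
  d = next(stream) = 15
Step 2: ans = 1 * 9 * 17 * 15 = 2295.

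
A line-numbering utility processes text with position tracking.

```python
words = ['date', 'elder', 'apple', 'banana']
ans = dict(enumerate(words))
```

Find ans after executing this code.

Step 1: enumerate pairs indices with words:
  0 -> 'date'
  1 -> 'elder'
  2 -> 'apple'
  3 -> 'banana'
Therefore ans = {0: 'date', 1: 'elder', 2: 'apple', 3: 'banana'}.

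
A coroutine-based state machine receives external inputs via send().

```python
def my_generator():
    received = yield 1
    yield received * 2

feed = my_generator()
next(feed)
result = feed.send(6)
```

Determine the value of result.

Step 1: next(feed) advances to first yield, producing 1.
Step 2: send(6) resumes, received = 6.
Step 3: yield received * 2 = 6 * 2 = 12.
Therefore result = 12.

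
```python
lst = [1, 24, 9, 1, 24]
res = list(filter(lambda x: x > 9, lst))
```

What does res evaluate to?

Step 1: Filter elements > 9:
  1: removed
  24: kept
  9: removed
  1: removed
  24: kept
Therefore res = [24, 24].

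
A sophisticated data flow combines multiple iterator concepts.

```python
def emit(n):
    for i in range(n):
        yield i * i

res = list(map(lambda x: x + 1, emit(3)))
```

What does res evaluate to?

Step 1: emit(3) yields squares: [0, 1, 4].
Step 2: map adds 1 to each: [1, 2, 5].
Therefore res = [1, 2, 5].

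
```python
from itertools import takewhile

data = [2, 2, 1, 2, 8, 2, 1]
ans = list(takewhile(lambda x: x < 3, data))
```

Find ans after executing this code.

Step 1: takewhile stops at first element >= 3:
  2 < 3: take
  2 < 3: take
  1 < 3: take
  2 < 3: take
  8 >= 3: stop
Therefore ans = [2, 2, 1, 2].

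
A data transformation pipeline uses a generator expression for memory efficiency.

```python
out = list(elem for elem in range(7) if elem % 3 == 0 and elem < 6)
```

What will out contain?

Step 1: Filter range(7) where elem % 3 == 0 and elem < 6:
  elem=0: both conditions met, included
  elem=1: excluded (1 % 3 != 0)
  elem=2: excluded (2 % 3 != 0)
  elem=3: both conditions met, included
  elem=4: excluded (4 % 3 != 0)
  elem=5: excluded (5 % 3 != 0)
  elem=6: excluded (6 >= 6)
Therefore out = [0, 3].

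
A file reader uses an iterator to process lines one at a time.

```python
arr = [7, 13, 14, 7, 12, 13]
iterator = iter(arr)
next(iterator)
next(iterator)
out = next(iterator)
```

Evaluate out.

Step 1: Create iterator over [7, 13, 14, 7, 12, 13].
Step 2: next() consumes 7.
Step 3: next() consumes 13.
Step 4: next() returns 14.
Therefore out = 14.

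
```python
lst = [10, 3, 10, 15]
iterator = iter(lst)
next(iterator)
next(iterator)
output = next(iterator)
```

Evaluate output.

Step 1: Create iterator over [10, 3, 10, 15].
Step 2: next() consumes 10.
Step 3: next() consumes 3.
Step 4: next() returns 10.
Therefore output = 10.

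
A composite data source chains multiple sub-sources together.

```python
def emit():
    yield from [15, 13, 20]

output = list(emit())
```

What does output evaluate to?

Step 1: yield from delegates to the iterable, yielding each element.
Step 2: Collected values: [15, 13, 20].
Therefore output = [15, 13, 20].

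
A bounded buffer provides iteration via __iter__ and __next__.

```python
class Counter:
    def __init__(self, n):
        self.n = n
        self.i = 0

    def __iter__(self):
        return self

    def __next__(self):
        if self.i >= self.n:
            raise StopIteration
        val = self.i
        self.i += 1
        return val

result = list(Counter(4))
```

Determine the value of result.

Step 1: Counter(4) creates an iterator counting 0 to 3.
Step 2: list() consumes all values: [0, 1, 2, 3].
Therefore result = [0, 1, 2, 3].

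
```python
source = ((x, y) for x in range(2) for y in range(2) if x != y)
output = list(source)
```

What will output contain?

Step 1: Nested generator over range(2) x range(2) where x != y:
  (0, 0): excluded (x == y)
  (0, 1): included
  (1, 0): included
  (1, 1): excluded (x == y)
Therefore output = [(0, 1), (1, 0)].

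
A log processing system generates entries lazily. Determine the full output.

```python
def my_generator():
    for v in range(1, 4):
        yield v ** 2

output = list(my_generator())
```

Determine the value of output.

Step 1: For each v in range(1, 4), yield v**2:
  v=1: yield 1**2 = 1
  v=2: yield 2**2 = 4
  v=3: yield 3**2 = 9
Therefore output = [1, 4, 9].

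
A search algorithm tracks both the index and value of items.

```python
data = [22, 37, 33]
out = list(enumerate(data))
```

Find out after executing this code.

Step 1: enumerate pairs each element with its index:
  (0, 22)
  (1, 37)
  (2, 33)
Therefore out = [(0, 22), (1, 37), (2, 33)].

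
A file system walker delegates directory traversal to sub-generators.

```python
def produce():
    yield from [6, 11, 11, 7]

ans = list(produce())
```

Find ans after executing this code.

Step 1: yield from delegates to the iterable, yielding each element.
Step 2: Collected values: [6, 11, 11, 7].
Therefore ans = [6, 11, 11, 7].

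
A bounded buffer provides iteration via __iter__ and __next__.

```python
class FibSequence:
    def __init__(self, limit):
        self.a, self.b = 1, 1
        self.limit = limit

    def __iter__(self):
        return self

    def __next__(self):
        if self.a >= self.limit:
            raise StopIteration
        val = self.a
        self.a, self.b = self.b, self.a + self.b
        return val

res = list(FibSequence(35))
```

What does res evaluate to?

Step 1: Fibonacci-like sequence (a=1, b=1) until >= 35:
  Yield 1, then a,b = 1,2
  Yield 1, then a,b = 2,3
  Yield 2, then a,b = 3,5
  Yield 3, then a,b = 5,8
  Yield 5, then a,b = 8,13
  Yield 8, then a,b = 13,21
  Yield 13, then a,b = 21,34
  Yield 21, then a,b = 34,55
  Yield 34, then a,b = 55,89
Step 2: 55 >= 35, stop.
Therefore res = [1, 1, 2, 3, 5, 8, 13, 21, 34].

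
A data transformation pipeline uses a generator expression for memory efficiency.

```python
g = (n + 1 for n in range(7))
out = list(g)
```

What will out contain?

Step 1: For each n in range(7), compute n+1:
  n=0: 0+1 = 1
  n=1: 1+1 = 2
  n=2: 2+1 = 3
  n=3: 3+1 = 4
  n=4: 4+1 = 5
  n=5: 5+1 = 6
  n=6: 6+1 = 7
Therefore out = [1, 2, 3, 4, 5, 6, 7].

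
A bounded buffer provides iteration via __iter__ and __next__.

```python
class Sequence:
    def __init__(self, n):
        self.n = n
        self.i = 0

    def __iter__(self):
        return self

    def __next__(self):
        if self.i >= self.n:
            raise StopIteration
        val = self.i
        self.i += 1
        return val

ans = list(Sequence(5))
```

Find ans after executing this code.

Step 1: Sequence(5) creates an iterator counting 0 to 4.
Step 2: list() consumes all values: [0, 1, 2, 3, 4].
Therefore ans = [0, 1, 2, 3, 4].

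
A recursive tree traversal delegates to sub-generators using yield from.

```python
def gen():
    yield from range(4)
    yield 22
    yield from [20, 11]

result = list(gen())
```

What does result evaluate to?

Step 1: Trace yields in order:
  yield 0
  yield 1
  yield 2
  yield 3
  yield 22
  yield 20
  yield 11
Therefore result = [0, 1, 2, 3, 22, 20, 11].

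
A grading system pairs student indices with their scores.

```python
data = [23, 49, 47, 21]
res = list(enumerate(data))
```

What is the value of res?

Step 1: enumerate pairs each element with its index:
  (0, 23)
  (1, 49)
  (2, 47)
  (3, 21)
Therefore res = [(0, 23), (1, 49), (2, 47), (3, 21)].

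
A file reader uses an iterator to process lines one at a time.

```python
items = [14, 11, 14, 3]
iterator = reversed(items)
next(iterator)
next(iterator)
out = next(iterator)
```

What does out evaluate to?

Step 1: reversed([14, 11, 14, 3]) gives iterator: [3, 14, 11, 14].
Step 2: First next() = 3, second next() = 14.
Step 3: Third next() = 11.
Therefore out = 11.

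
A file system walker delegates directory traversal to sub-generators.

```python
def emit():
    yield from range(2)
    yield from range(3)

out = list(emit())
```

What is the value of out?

Step 1: Trace yields in order:
  yield 0
  yield 1
  yield 0
  yield 1
  yield 2
Therefore out = [0, 1, 0, 1, 2].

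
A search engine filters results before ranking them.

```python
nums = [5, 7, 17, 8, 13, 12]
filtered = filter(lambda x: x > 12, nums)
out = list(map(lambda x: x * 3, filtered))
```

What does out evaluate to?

Step 1: Filter nums for elements > 12:
  5: removed
  7: removed
  17: kept
  8: removed
  13: kept
  12: removed
Step 2: Map x * 3 on filtered [17, 13]:
  17 -> 51
  13 -> 39
Therefore out = [51, 39].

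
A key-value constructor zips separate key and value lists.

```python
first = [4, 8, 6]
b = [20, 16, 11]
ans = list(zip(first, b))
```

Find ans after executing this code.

Step 1: zip pairs elements at same index:
  Index 0: (4, 20)
  Index 1: (8, 16)
  Index 2: (6, 11)
Therefore ans = [(4, 20), (8, 16), (6, 11)].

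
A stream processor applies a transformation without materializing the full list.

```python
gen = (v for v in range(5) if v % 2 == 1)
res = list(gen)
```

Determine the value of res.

Step 1: Filter range(5) keeping only odd values:
  v=0: even, excluded
  v=1: odd, included
  v=2: even, excluded
  v=3: odd, included
  v=4: even, excluded
Therefore res = [1, 3].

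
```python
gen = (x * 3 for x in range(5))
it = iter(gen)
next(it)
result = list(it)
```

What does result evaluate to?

Step 1: Generator produces [0, 3, 6, 9, 12].
Step 2: next(it) consumes first element (0).
Step 3: list(it) collects remaining: [3, 6, 9, 12].
Therefore result = [3, 6, 9, 12].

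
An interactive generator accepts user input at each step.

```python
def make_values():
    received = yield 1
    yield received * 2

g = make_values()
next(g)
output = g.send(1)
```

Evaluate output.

Step 1: next(g) advances to first yield, producing 1.
Step 2: send(1) resumes, received = 1.
Step 3: yield received * 2 = 1 * 2 = 2.
Therefore output = 2.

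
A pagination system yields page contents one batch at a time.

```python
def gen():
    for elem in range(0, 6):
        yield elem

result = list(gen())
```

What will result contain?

Step 1: The generator yields each value from range(0, 6).
Step 2: list() consumes all yields: [0, 1, 2, 3, 4, 5].
Therefore result = [0, 1, 2, 3, 4, 5].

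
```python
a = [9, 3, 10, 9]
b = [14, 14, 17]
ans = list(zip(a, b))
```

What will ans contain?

Step 1: zip stops at shortest (len(a)=4, len(b)=3):
  Index 0: (9, 14)
  Index 1: (3, 14)
  Index 2: (10, 17)
Step 2: Last element of a (9) has no pair, dropped.
Therefore ans = [(9, 14), (3, 14), (10, 17)].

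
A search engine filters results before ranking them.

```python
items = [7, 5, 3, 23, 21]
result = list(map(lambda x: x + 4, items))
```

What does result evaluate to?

Step 1: Apply lambda x: x + 4 to each element:
  7 -> 11
  5 -> 9
  3 -> 7
  23 -> 27
  21 -> 25
Therefore result = [11, 9, 7, 27, 25].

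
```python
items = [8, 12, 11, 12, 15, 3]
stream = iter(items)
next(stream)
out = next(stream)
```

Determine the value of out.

Step 1: Create iterator over [8, 12, 11, 12, 15, 3].
Step 2: next() consumes 8.
Step 3: next() returns 12.
Therefore out = 12.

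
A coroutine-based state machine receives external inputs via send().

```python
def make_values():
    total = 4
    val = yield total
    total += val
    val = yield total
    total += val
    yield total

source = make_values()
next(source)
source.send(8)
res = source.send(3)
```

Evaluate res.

Step 1: next() -> yield total=4.
Step 2: send(8) -> val=8, total = 4+8 = 12, yield 12.
Step 3: send(3) -> val=3, total = 12+3 = 15, yield 15.
Therefore res = 15.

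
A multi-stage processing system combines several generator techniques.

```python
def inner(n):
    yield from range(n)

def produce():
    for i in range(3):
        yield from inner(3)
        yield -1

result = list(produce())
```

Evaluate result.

Step 1: For each i in range(3):
  i=0: yield from inner(3) -> [0, 1, 2], then yield -1
  i=1: yield from inner(3) -> [0, 1, 2], then yield -1
  i=2: yield from inner(3) -> [0, 1, 2], then yield -1
Therefore result = [0, 1, 2, -1, 0, 1, 2, -1, 0, 1, 2, -1].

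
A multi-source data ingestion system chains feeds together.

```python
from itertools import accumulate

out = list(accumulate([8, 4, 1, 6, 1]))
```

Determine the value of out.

Step 1: accumulate computes running sums:
  + 8 = 8
  + 4 = 12
  + 1 = 13
  + 6 = 19
  + 1 = 20
Therefore out = [8, 12, 13, 19, 20].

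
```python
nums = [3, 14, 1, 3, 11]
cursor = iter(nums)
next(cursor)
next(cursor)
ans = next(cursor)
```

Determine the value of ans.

Step 1: Create iterator over [3, 14, 1, 3, 11].
Step 2: next() consumes 3.
Step 3: next() consumes 14.
Step 4: next() returns 1.
Therefore ans = 1.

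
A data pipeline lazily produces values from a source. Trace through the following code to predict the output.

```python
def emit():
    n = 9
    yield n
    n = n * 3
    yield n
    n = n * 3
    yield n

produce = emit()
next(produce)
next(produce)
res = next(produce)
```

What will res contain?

Step 1: Trace through generator execution:
  Yield 1: n starts at 9, yield 9
  Yield 2: n = 9 * 3 = 27, yield 27
  Yield 3: n = 27 * 3 = 81, yield 81
Step 2: First next() gets 9, second next() gets the second value, third next() yields 81.
Therefore res = 81.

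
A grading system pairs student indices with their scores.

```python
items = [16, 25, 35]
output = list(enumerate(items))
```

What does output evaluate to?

Step 1: enumerate pairs each element with its index:
  (0, 16)
  (1, 25)
  (2, 35)
Therefore output = [(0, 16), (1, 25), (2, 35)].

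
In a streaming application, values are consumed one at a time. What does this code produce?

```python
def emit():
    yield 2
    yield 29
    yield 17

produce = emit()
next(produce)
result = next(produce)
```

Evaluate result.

Step 1: emit() creates a generator.
Step 2: next(produce) yields 2 (consumed and discarded).
Step 3: next(produce) yields 29, assigned to result.
Therefore result = 29.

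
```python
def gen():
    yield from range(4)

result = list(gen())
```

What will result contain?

Step 1: yield from delegates to the iterable, yielding each element.
Step 2: Collected values: [0, 1, 2, 3].
Therefore result = [0, 1, 2, 3].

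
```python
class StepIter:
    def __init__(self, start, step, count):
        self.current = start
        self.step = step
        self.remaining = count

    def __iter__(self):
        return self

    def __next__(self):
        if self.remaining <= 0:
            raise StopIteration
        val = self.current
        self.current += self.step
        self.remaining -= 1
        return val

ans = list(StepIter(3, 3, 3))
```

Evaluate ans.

Step 1: StepIter starts at 3, increments by 3, for 3 steps:
  Yield 3, then current += 3
  Yield 6, then current += 3
  Yield 9, then current += 3
Therefore ans = [3, 6, 9].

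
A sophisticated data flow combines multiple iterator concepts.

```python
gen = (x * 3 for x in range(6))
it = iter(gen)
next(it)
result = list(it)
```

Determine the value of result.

Step 1: Generator produces [0, 3, 6, 9, 12, 15].
Step 2: next(it) consumes first element (0).
Step 3: list(it) collects remaining: [3, 6, 9, 12, 15].
Therefore result = [3, 6, 9, 12, 15].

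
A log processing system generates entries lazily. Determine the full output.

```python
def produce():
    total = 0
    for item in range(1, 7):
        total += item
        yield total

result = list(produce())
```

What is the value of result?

Step 1: Generator accumulates running sum:
  item=1: total = 1, yield 1
  item=2: total = 3, yield 3
  item=3: total = 6, yield 6
  item=4: total = 10, yield 10
  item=5: total = 15, yield 15
  item=6: total = 21, yield 21
Therefore result = [1, 3, 6, 10, 15, 21].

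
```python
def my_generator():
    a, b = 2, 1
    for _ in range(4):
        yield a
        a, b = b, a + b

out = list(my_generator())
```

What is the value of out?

Step 1: Fibonacci-like sequence starting with a=2, b=1:
  Iteration 1: yield a=2, then a,b = 1,3
  Iteration 2: yield a=1, then a,b = 3,4
  Iteration 3: yield a=3, then a,b = 4,7
  Iteration 4: yield a=4, then a,b = 7,11
Therefore out = [2, 1, 3, 4].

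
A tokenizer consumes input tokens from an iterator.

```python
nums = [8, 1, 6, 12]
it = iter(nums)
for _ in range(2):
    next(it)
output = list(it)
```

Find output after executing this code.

Step 1: Create iterator over [8, 1, 6, 12].
Step 2: Advance 2 positions (consuming [8, 1]).
Step 3: list() collects remaining elements: [6, 12].
Therefore output = [6, 12].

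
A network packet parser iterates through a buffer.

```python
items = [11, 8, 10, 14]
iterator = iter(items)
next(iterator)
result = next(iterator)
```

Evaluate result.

Step 1: Create iterator over [11, 8, 10, 14].
Step 2: next() consumes 11.
Step 3: next() returns 8.
Therefore result = 8.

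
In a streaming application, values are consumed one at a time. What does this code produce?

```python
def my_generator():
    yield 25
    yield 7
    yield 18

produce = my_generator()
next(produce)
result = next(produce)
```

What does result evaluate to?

Step 1: my_generator() creates a generator.
Step 2: next(produce) yields 25 (consumed and discarded).
Step 3: next(produce) yields 7, assigned to result.
Therefore result = 7.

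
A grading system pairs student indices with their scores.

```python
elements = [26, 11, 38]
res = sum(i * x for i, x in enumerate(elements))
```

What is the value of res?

Step 1: Compute i * x for each (i, x) in enumerate([26, 11, 38]):
  i=0, x=26: 0*26 = 0
  i=1, x=11: 1*11 = 11
  i=2, x=38: 2*38 = 76
Step 2: sum = 0 + 11 + 76 = 87.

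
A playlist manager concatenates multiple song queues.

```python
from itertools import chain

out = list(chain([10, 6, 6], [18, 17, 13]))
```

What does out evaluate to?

Step 1: chain() concatenates iterables: [10, 6, 6] + [18, 17, 13].
Therefore out = [10, 6, 6, 18, 17, 13].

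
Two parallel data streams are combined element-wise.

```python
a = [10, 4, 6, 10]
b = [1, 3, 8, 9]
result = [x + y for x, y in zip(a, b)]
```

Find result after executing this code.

Step 1: Add corresponding elements:
  10 + 1 = 11
  4 + 3 = 7
  6 + 8 = 14
  10 + 9 = 19
Therefore result = [11, 7, 14, 19].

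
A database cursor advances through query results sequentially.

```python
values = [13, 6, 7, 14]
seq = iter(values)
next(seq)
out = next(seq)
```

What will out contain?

Step 1: Create iterator over [13, 6, 7, 14].
Step 2: next() consumes 13.
Step 3: next() returns 6.
Therefore out = 6.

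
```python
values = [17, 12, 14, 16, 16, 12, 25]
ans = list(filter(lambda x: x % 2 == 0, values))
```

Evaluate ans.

Step 1: Filter elements divisible by 2:
  17 % 2 = 1: removed
  12 % 2 = 0: kept
  14 % 2 = 0: kept
  16 % 2 = 0: kept
  16 % 2 = 0: kept
  12 % 2 = 0: kept
  25 % 2 = 1: removed
Therefore ans = [12, 14, 16, 16, 12].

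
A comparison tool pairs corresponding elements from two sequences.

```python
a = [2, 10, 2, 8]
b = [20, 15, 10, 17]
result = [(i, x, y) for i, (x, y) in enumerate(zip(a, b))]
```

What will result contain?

Step 1: enumerate(zip(a, b)) gives index with paired elements:
  i=0: (2, 20)
  i=1: (10, 15)
  i=2: (2, 10)
  i=3: (8, 17)
Therefore result = [(0, 2, 20), (1, 10, 15), (2, 2, 10), (3, 8, 17)].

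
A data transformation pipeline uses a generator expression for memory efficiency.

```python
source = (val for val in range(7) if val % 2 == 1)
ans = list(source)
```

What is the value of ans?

Step 1: Filter range(7) keeping only odd values:
  val=0: even, excluded
  val=1: odd, included
  val=2: even, excluded
  val=3: odd, included
  val=4: even, excluded
  val=5: odd, included
  val=6: even, excluded
Therefore ans = [1, 3, 5].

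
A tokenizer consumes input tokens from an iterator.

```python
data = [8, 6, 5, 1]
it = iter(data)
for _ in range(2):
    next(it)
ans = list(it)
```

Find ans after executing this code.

Step 1: Create iterator over [8, 6, 5, 1].
Step 2: Advance 2 positions (consuming [8, 6]).
Step 3: list() collects remaining elements: [5, 1].
Therefore ans = [5, 1].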